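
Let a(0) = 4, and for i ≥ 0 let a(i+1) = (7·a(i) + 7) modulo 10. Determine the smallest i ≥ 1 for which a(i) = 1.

We have a(0) = 4, a(1) = 5, a(2) = 2, a(3) = 1, a(4) = 4.
The sequence repeats with period 4.
The value 1 first appears (with i ≥ 1) at a(3).

3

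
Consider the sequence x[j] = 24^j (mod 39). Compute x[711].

18

We have x[1] = 24; x[2] = 30; x[3] = 18; x[4] = 3; x[5] = 33; x[6] = 12; x[7] = 15; x[8] = 9; x[9] = 21; x[10] = 36; x[11] = 6; x[12] = 27; x[13] = 24.
Since x[13] = x[1] = 24, the sequence is periodic with period 12.
So x[711] = x[1 + ((711-1) mod 12)] = x[3] = 18.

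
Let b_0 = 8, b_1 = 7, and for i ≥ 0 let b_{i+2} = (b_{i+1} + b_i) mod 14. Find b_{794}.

13

Listing terms: b_0 = 8; b_1 = 7; b_2 = 1; b_3 = 8; b_4 = 9; b_5 = 3; b_6 = 12; b_7 = 1; b_8 = 13; b_9 = 0; b_{10} = 13; b_{11} = 13; b_{12} = 12; b_{13} = 11; b_{14} = 9; b_{15} = 6; b_{16} = 1; b_{17} = 7; b_{18} = 8; b_{19} = 1; b_{20} = 9; b_{21} = 10; b_{22} = 5; b_{23} = 1; b_{24} = 6; b_{25} = 7; b_{26} = 13; b_{27} = 6; b_{28} = 5; b_{29} = 11; b_{30} = 2; b_{31} = 13; b_{32} = 1; b_{33} = 0; b_{34} = 1; b_{35} = 1; b_{36} = 2; b_{37} = 3; b_{38} = 5; b_{39} = 8; b_{40} = 13; b_{41} = 7; b_{42} = 6; b_{43} = 13; b_{44} = 5; b_{45} = 4; b_{46} = 9; b_{47} = 13; b_{48} = 8; b_{49} = 7.
The sequence repeats with period 48.
So b_{794} = b_{0 + ((794-0) mod 48)} = b_{26} = 13.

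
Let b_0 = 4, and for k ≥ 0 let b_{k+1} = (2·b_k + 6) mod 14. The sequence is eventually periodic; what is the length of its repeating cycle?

3

We have b_0 = 4, b_1 = 0, b_2 = 6, b_3 = 4.
The sequence repeats with period 3.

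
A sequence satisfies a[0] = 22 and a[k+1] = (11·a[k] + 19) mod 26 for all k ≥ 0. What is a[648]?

22

Listing terms: a[0] = 22; a[1] = 1; a[2] = 4; a[3] = 11; a[4] = 10; a[5] = 25; a[6] = 8; a[7] = 3; a[8] = 0; a[9] = 19; a[10] = 20; a[11] = 5; a[12] = 22.
The sequence repeats with period 12.
(648 - 0) mod 12 = 0, so a[648] = a[0] = 22.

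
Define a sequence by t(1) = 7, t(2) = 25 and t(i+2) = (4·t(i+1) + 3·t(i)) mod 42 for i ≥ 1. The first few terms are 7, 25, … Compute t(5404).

Computing terms: t(1) = 7,  t(2) = 25,  t(3) = 37,  t(4) = 13,  t(5) = 37,  t(6) = 19,  t(7) = 19,  t(8) = 7,  t(9) = 1,  t(10) = 25,  t(11) = 19,  t(12) = 25,  t(13) = 31,  t(14) = 31,  t(15) = 7,  t(16) = 37,  t(17) = 1,  t(18) = 31,  t(19) = 1,  t(20) = 13,  t(21) = 13,  t(22) = 7,  t(23) = 25.
Since (t(22), t(23)) = (t(1), t(2)) = (7, 25) (two consecutive terms determine the rest), the sequence is periodic with period 21.
So t(5404) = t(1 + ((5404-1) mod 21)) = t(7) = 19.

19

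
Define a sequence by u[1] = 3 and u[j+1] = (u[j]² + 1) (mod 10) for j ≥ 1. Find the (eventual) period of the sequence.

Listing terms: u[1] = 3, u[2] = 0, u[3] = 1, u[4] = 2, u[5] = 5, u[6] = 6, u[7] = 7, u[8] = 0.
Since u[8] = u[2] = 0, the sequence is eventually periodic: after a pre-period of length 1 it cycles with period 6.

6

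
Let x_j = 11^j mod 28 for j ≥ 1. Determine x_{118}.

We have x_1 = 11,  x_2 = 9,  x_3 = 15,  x_4 = 25,  x_5 = 23,  x_6 = 1,  x_7 = 11.
Since x_7 = x_1 = 11, the sequence is periodic with period 6.
(118 - 1) mod 6 = 3, so x_{118} = x_4 = 25.

25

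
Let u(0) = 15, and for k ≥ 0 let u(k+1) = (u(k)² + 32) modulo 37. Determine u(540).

Computing terms: u(0) = 15, u(1) = 35, u(2) = 36, u(3) = 33, u(4) = 11, u(5) = 5, u(6) = 20, u(7) = 25, u(8) = 28, u(9) = 2, u(10) = 36.
Since u(10) = u(2) = 36, the sequence is eventually periodic: after a pre-period of length 2 it cycles with period 8.
For k ≥ 2, u(k) depends only on (k - 2) mod 8. (540 - 2) mod 8 = 2, so u(540) = u(4) = 11.

11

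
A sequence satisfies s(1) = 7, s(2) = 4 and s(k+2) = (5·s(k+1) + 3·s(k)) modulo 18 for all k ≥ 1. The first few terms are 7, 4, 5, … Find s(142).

Listing terms: s(1) = 7, s(2) = 4, s(3) = 5, s(4) = 1, s(5) = 2, s(6) = 13, s(7) = 17, s(8) = 16, s(9) = 5, s(10) = 1.
Since (s(9), s(10)) = (s(3), s(4)) = (5, 1) (two consecutive terms determine the rest), the sequence is eventually periodic: after a pre-period of length 2 it cycles with period 6.
For k ≥ 3, s(k) depends only on (k - 3) mod 6. (142 - 3) mod 6 = 1, so s(142) = s(4) = 1.

1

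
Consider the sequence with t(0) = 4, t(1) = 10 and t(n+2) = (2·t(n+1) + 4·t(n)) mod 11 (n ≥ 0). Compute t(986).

1

Computing terms: t(0) = 4; t(1) = 10; t(2) = 3; t(3) = 2; t(4) = 5; t(5) = 7; t(6) = 1; t(7) = 8; t(8) = 9; t(9) = 6; t(10) = 4; t(11) = 10.
The sequence repeats with period 10.
So t(986) = t(0 + ((986-0) mod 10)) = t(6) = 1.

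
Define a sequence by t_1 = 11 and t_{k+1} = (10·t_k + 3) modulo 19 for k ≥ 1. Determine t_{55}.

11

Computing terms: t_1 = 11, t_2 = 18, t_3 = 12, t_4 = 9, t_5 = 17, t_6 = 2, t_7 = 4, t_8 = 5, t_9 = 15, t_{10} = 1, t_{11} = 13, t_{12} = 0, t_{13} = 3, t_{14} = 14, t_{15} = 10, t_{16} = 8, t_{17} = 7, t_{18} = 16, t_{19} = 11.
The sequence repeats with period 18.
(55 - 1) mod 18 = 0, so t_{55} = t_1 = 11.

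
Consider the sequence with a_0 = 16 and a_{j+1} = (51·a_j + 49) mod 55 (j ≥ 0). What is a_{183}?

Computing terms: a_0 = 16,  a_1 = 40,  a_2 = 54,  a_3 = 53,  a_4 = 2,  a_5 = 41,  a_6 = 50,  a_7 = 14,  a_8 = 48,  a_9 = 22,  a_{10} = 16.
The sequence repeats with period 10.
So a_{183} = a_{0 + ((183-0) mod 10)} = a_3 = 53.

53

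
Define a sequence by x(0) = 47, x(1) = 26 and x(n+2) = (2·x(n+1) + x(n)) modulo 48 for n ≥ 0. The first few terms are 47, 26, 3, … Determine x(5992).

Listing terms: x(0) = 47,  x(1) = 26,  x(2) = 3,  x(3) = 32,  x(4) = 19,  x(5) = 22,  x(6) = 15,  x(7) = 4,  x(8) = 23,  x(9) = 2,  x(10) = 27,  x(11) = 8,  x(12) = 43,  x(13) = 46,  x(14) = 39,  x(15) = 28,  x(16) = 47,  x(17) = 26.
Since (x(16), x(17)) = (x(0), x(1)) = (47, 26) (two consecutive terms determine the rest), the sequence is periodic with period 16.
(5992 - 0) mod 16 = 8, so x(5992) = x(8) = 23.

23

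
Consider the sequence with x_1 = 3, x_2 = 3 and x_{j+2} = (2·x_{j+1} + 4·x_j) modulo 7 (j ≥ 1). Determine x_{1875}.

x_1 = 3,  x_2 = 3,  x_3 = 4,  x_4 = 6,  x_5 = 0,  x_6 = 3,  x_7 = 6,  x_8 = 3,  x_9 = 2,  x_{10} = 2,  x_{11} = 5,  x_{12} = 4,  x_{13} = 0,  x_{14} = 2,  x_{15} = 4,  x_{16} = 2,  x_{17} = 6,  x_{18} = 6,  x_{19} = 1,  x_{20} = 5,  x_{21} = 0,  x_{22} = 6,  x_{23} = 5,  x_{24} = 6,  x_{25} = 4,  x_{26} = 4,  x_{27} = 3,  x_{28} = 1,  x_{29} = 0,  x_{30} = 4,  x_{31} = 1,  x_{32} = 4,  x_{33} = 5,  x_{34} = 5,  x_{35} = 2,  x_{36} = 3,  x_{37} = 0,  x_{38} = 5,  x_{39} = 3,  x_{40} = 5,  x_{41} = 1,  x_{42} = 1,  x_{43} = 6,  x_{44} = 2,  x_{45} = 0,  x_{46} = 1,  x_{47} = 2,  x_{48} = 1,  x_{49} = 3,  x_{50} = 3.
The sequence repeats with period 48.
(1875 - 1) mod 48 = 2, so x_{1875} = x_3 = 4.

4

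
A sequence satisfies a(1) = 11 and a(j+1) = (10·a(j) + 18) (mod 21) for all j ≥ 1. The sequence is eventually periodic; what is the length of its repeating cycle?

6

a(1) = 11,  a(2) = 2,  a(3) = 17,  a(4) = 20,  a(5) = 8,  a(6) = 14,  a(7) = 11.
Since a(7) = a(1) = 11, the sequence is periodic with period 6.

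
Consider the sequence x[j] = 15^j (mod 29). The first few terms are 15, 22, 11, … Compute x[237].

x[1] = 15, x[2] = 22, x[3] = 11, x[4] = 20, x[5] = 10, x[6] = 5, x[7] = 17, x[8] = 23, x[9] = 26, x[10] = 13, x[11] = 21, x[12] = 25, x[13] = 27, x[14] = 28, x[15] = 14, x[16] = 7, x[17] = 18, x[18] = 9, x[19] = 19, x[20] = 24, x[21] = 12, x[22] = 6, x[23] = 3, x[24] = 16, x[25] = 8, x[26] = 4, x[27] = 2, x[28] = 1, x[29] = 15.
The sequence repeats with period 28.
So x[237] = x[1 + ((237-1) mod 28)] = x[13] = 27.

27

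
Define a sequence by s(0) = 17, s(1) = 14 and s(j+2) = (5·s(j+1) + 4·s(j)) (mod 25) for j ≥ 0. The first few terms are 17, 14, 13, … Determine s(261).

14

s(0) = 17; s(1) = 14; s(2) = 13; s(3) = 21; s(4) = 7; s(5) = 19; s(6) = 23; s(7) = 16; s(8) = 22; s(9) = 24; s(10) = 8; s(11) = 11; s(12) = 12; s(13) = 4; s(14) = 18; s(15) = 6; s(16) = 2; s(17) = 9; s(18) = 3; s(19) = 1; s(20) = 17; s(21) = 14.
The sequence repeats with period 20.
(261 - 0) mod 20 = 1, so s(261) = s(1) = 14.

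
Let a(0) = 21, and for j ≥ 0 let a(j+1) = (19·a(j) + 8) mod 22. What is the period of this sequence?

10

a(0) = 21; a(1) = 11; a(2) = 19; a(3) = 17; a(4) = 1; a(5) = 5; a(6) = 15; a(7) = 7; a(8) = 9; a(9) = 3; a(10) = 21.
Since a(10) = a(0) = 21, the sequence is periodic with period 10.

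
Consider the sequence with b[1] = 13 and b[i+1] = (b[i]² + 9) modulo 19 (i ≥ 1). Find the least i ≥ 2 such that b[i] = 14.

5

We have b[1] = 13,  b[2] = 7,  b[3] = 1,  b[4] = 10,  b[5] = 14,  b[6] = 15,  b[7] = 6,  b[8] = 7.
Since b[8] = b[2] = 7, the sequence is eventually periodic: after a pre-period of length 1 it cycles with period 6.
The value 14 first appears (with i ≥ 2) at b[5].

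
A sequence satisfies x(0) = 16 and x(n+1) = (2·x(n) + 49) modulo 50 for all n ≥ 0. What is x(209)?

Computing terms: x(0) = 16; x(1) = 31; x(2) = 11; x(3) = 21; x(4) = 41; x(5) = 31.
Since x(5) = x(1) = 31, the sequence is eventually periodic: after a pre-period of length 1 it cycles with period 4.
For n ≥ 1, x(n) depends only on (n - 1) mod 4. (209 - 1) mod 4 = 0, so x(209) = x(1) = 31.

31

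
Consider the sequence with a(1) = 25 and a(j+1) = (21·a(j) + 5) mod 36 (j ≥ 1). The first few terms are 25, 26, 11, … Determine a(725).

29

Listing terms: a(1) = 25,  a(2) = 26,  a(3) = 11,  a(4) = 20,  a(5) = 29,  a(6) = 2,  a(7) = 11.
Since a(7) = a(3) = 11, the sequence is eventually periodic: after a pre-period of length 2 it cycles with period 4.
For j ≥ 3, a(j) depends only on (j - 3) mod 4. (725 - 3) mod 4 = 2, so a(725) = a(5) = 29.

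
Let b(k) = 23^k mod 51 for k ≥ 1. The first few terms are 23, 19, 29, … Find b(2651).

b(1) = 23,  b(2) = 19,  b(3) = 29,  b(4) = 4,  b(5) = 41,  b(6) = 25,  b(7) = 14,  b(8) = 16,  b(9) = 11,  b(10) = 49,  b(11) = 5,  b(12) = 13,  b(13) = 44,  b(14) = 43,  b(15) = 20,  b(16) = 1,  b(17) = 23.
The sequence repeats with period 16.
(2651 - 1) mod 16 = 10, so b(2651) = b(11) = 5.

5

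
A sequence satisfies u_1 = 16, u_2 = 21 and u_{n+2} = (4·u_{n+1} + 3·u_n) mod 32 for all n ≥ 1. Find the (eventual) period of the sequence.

Listing terms: u_1 = 16,  u_2 = 21,  u_3 = 4,  u_4 = 15,  u_5 = 8,  u_6 = 13,  u_7 = 12,  u_8 = 23,  u_9 = 0,  u_{10} = 5,  u_{11} = 20,  u_{12} = 31,  u_{13} = 24,  u_{14} = 29,  u_{15} = 28,  u_{16} = 7,  u_{17} = 16,  u_{18} = 21.
Since (u_{17}, u_{18}) = (u_1, u_2) = (16, 21) (two consecutive terms determine the rest), the sequence is periodic with period 16.

16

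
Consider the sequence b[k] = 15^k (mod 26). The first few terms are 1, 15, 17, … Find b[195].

Listing terms: b[0] = 1; b[1] = 15; b[2] = 17; b[3] = 21; b[4] = 3; b[5] = 19; b[6] = 25; b[7] = 11; b[8] = 9; b[9] = 5; b[10] = 23; b[11] = 7; b[12] = 1.
Since b[12] = b[0] = 1, the sequence is periodic with period 12.
(195 - 0) mod 12 = 3, so b[195] = b[3] = 21.

21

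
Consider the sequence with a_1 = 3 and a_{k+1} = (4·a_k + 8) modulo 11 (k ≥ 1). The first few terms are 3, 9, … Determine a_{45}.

7

Listing terms: a_1 = 3; a_2 = 9; a_3 = 0; a_4 = 8; a_5 = 7; a_6 = 3.
Since a_6 = a_1 = 3, the sequence is periodic with period 5.
So a_{45} = a_{1 + ((45-1) mod 5)} = a_5 = 7.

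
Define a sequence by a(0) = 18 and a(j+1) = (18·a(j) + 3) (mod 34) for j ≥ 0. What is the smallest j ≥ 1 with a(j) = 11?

We have a(0) = 18,  a(1) = 21,  a(2) = 7,  a(3) = 27,  a(4) = 13,  a(5) = 33,  a(6) = 19,  a(7) = 5,  a(8) = 25,  a(9) = 11,  a(10) = 31,  a(11) = 17,  a(12) = 3,  a(13) = 23,  a(14) = 9,  a(15) = 29,  a(16) = 15,  a(17) = 1,  a(18) = 21.
Since a(18) = a(1) = 21, the sequence is eventually periodic: after a pre-period of length 1 it cycles with period 17.
The value 11 first appears (with j ≥ 1) at a(9).

9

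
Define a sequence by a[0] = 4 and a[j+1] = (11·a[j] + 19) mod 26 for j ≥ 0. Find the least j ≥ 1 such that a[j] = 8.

a[0] = 4,  a[1] = 11,  a[2] = 10,  a[3] = 25,  a[4] = 8,  a[5] = 3,  a[6] = 0,  a[7] = 19,  a[8] = 20,  a[9] = 5,  a[10] = 22,  a[11] = 1,  a[12] = 4.
Since a[12] = a[0] = 4, the sequence is periodic with period 12.
The value 8 first appears (with j ≥ 1) at a[4].

4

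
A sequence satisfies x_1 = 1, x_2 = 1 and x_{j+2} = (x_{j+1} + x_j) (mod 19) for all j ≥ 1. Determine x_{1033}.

13

We have x_1 = 1; x_2 = 1; x_3 = 2; x_4 = 3; x_5 = 5; x_6 = 8; x_7 = 13; x_8 = 2; x_9 = 15; x_{10} = 17; x_{11} = 13; x_{12} = 11; x_{13} = 5; x_{14} = 16; x_{15} = 2; x_{16} = 18; x_{17} = 1; x_{18} = 0; x_{19} = 1; x_{20} = 1.
The sequence repeats with period 18.
So x_{1033} = x_{1 + ((1033-1) mod 18)} = x_7 = 13.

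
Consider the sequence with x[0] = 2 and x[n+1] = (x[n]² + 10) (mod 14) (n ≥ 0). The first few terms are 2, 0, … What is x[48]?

12

We have x[0] = 2; x[1] = 0; x[2] = 10; x[3] = 12; x[4] = 0.
Since x[4] = x[1] = 0, the sequence is eventually periodic: after a pre-period of length 1 it cycles with period 3.
For n ≥ 1, x[n] depends only on (n - 1) mod 3. (48 - 1) mod 3 = 2, so x[48] = x[3] = 12.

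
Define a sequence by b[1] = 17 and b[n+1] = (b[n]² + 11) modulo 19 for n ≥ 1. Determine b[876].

b[1] = 17,  b[2] = 15,  b[3] = 8,  b[4] = 18,  b[5] = 12,  b[6] = 3,  b[7] = 1,  b[8] = 12.
Since b[8] = b[5] = 12, the sequence is eventually periodic: after a pre-period of length 4 it cycles with period 3.
For n ≥ 5, b[n] depends only on (n - 5) mod 3. (876 - 5) mod 3 = 1, so b[876] = b[6] = 3.

3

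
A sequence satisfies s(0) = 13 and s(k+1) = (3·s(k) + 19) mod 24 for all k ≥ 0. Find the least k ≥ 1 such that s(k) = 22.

3

We have s(0) = 13; s(1) = 10; s(2) = 1; s(3) = 22; s(4) = 13.
The sequence repeats with period 4.
The value 22 first appears (with k ≥ 1) at s(3).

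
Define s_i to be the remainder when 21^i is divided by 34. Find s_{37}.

21

We have s_0 = 1, s_1 = 21, s_2 = 33, s_3 = 13, s_4 = 1.
Since s_4 = s_0 = 1, the sequence is periodic with period 4.
(37 - 0) mod 4 = 1, so s_{37} = s_1 = 21.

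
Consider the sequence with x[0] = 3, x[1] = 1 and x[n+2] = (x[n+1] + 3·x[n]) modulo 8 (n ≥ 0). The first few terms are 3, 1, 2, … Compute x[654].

We have x[0] = 3; x[1] = 1; x[2] = 2; x[3] = 5; x[4] = 3; x[5] = 2; x[6] = 3; x[7] = 1.
The sequence repeats with period 6.
So x[654] = x[0 + ((654-0) mod 6)] = x[0] = 3.

3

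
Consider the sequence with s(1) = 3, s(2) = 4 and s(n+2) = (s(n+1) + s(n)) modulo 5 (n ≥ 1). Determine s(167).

2

Computing terms: s(1) = 3,  s(2) = 4,  s(3) = 2,  s(4) = 1,  s(5) = 3,  s(6) = 4.
The sequence repeats with period 4.
So s(167) = s(1 + ((167-1) mod 4)) = s(3) = 2.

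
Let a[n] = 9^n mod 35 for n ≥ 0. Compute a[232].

16

Computing terms: a[0] = 1,  a[1] = 9,  a[2] = 11,  a[3] = 29,  a[4] = 16,  a[5] = 4,  a[6] = 1.
Since a[6] = a[0] = 1, the sequence is periodic with period 6.
(232 - 0) mod 6 = 4, so a[232] = a[4] = 16.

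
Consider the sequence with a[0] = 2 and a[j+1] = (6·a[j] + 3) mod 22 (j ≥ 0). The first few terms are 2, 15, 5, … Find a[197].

a[0] = 2,  a[1] = 15,  a[2] = 5,  a[3] = 11,  a[4] = 3,  a[5] = 21,  a[6] = 19,  a[7] = 7,  a[8] = 1,  a[9] = 9,  a[10] = 13,  a[11] = 15.
Since a[11] = a[1] = 15, the sequence is eventually periodic: after a pre-period of length 1 it cycles with period 10.
For j ≥ 1, a[j] depends only on (j - 1) mod 10. (197 - 1) mod 10 = 6, so a[197] = a[7] = 7.

7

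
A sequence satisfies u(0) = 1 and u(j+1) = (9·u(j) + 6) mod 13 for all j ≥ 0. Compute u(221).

Listing terms: u(0) = 1, u(1) = 2, u(2) = 11, u(3) = 1.
The sequence repeats with period 3.
(221 - 0) mod 3 = 2, so u(221) = u(2) = 11.

11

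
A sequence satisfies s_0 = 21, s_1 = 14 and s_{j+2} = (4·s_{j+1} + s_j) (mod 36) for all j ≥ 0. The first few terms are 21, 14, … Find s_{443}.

We have s_0 = 21,  s_1 = 14,  s_2 = 5,  s_3 = 34,  s_4 = 33,  s_5 = 22,  s_6 = 13,  s_7 = 2,  s_8 = 21,  s_9 = 14.
The sequence repeats with period 8.
So s_{443} = s_{0 + ((443-0) mod 8)} = s_3 = 34.

34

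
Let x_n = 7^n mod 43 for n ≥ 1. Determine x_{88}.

36

We have x_1 = 7, x_2 = 6, x_3 = 42, x_4 = 36, x_5 = 37, x_6 = 1, x_7 = 7.
The sequence repeats with period 6.
(88 - 1) mod 6 = 3, so x_{88} = x_4 = 36.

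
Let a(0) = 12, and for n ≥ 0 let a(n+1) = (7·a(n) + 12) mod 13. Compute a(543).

3

a(0) = 12,  a(1) = 5,  a(2) = 8,  a(3) = 3,  a(4) = 7,  a(5) = 9,  a(6) = 10,  a(7) = 4,  a(8) = 1,  a(9) = 6,  a(10) = 2,  a(11) = 0,  a(12) = 12.
Since a(12) = a(0) = 12, the sequence is periodic with period 12.
(543 - 0) mod 12 = 3, so a(543) = a(3) = 3.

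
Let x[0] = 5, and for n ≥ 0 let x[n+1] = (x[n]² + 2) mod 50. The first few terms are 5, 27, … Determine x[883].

13

We have x[0] = 5; x[1] = 27; x[2] = 31; x[3] = 13; x[4] = 21; x[5] = 43; x[6] = 1; x[7] = 3; x[8] = 11; x[9] = 23; x[10] = 31.
Since x[10] = x[2] = 31, the sequence is eventually periodic: after a pre-period of length 2 it cycles with period 8.
For n ≥ 2, x[n] depends only on (n - 2) mod 8. (883 - 2) mod 8 = 1, so x[883] = x[3] = 13.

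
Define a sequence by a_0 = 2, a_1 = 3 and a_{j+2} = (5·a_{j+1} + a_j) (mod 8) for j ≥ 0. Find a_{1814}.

1

Computing terms: a_0 = 2,  a_1 = 3,  a_2 = 1,  a_3 = 0,  a_4 = 1,  a_5 = 5,  a_6 = 2,  a_7 = 7,  a_8 = 5,  a_9 = 0,  a_{10} = 5,  a_{11} = 1,  a_{12} = 2,  a_{13} = 3.
Since (a_{12}, a_{13}) = (a_0, a_1) = (2, 3) (two consecutive terms determine the rest), the sequence is periodic with period 12.
So a_{1814} = a_{0 + ((1814-0) mod 12)} = a_2 = 1.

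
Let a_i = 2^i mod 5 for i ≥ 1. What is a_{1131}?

a_1 = 2; a_2 = 4; a_3 = 3; a_4 = 1; a_5 = 2.
Since a_5 = a_1 = 2, the sequence is periodic with period 4.
(1131 - 1) mod 4 = 2, so a_{1131} = a_3 = 3.

3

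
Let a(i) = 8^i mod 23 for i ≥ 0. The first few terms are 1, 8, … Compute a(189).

18

a(0) = 1, a(1) = 8, a(2) = 18, a(3) = 6, a(4) = 2, a(5) = 16, a(6) = 13, a(7) = 12, a(8) = 4, a(9) = 9, a(10) = 3, a(11) = 1.
Since a(11) = a(0) = 1, the sequence is periodic with period 11.
So a(189) = a(0 + ((189-0) mod 11)) = a(2) = 18.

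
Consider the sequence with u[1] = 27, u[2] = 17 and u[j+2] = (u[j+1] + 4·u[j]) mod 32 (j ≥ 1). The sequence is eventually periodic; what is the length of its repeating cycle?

Computing terms: u[1] = 27; u[2] = 17; u[3] = 29; u[4] = 1; u[5] = 21; u[6] = 25; u[7] = 13; u[8] = 17; u[9] = 5; u[10] = 9; u[11] = 29; u[12] = 1.
Since (u[11], u[12]) = (u[3], u[4]) = (29, 1) (two consecutive terms determine the rest), the sequence is eventually periodic: after a pre-period of length 2 it cycles with period 8.

8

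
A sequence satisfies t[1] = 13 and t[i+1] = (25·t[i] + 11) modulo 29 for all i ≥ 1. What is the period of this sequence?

7

Listing terms: t[1] = 13, t[2] = 17, t[3] = 1, t[4] = 7, t[5] = 12, t[6] = 21, t[7] = 14, t[8] = 13.
Since t[8] = t[1] = 13, the sequence is periodic with period 7.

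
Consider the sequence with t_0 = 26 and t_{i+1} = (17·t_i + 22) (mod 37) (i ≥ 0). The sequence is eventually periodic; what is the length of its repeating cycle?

t_0 = 26, t_1 = 20, t_2 = 29, t_3 = 34, t_4 = 8, t_5 = 10, t_6 = 7, t_7 = 30, t_8 = 14, t_9 = 1, t_{10} = 2, t_{11} = 19, t_{12} = 12, t_{13} = 4, t_{14} = 16, t_{15} = 35, t_{16} = 25, t_{17} = 3, t_{18} = 36, t_{19} = 5, t_{20} = 33, t_{21} = 28, t_{22} = 17, t_{23} = 15, t_{24} = 18, t_{25} = 32, t_{26} = 11, t_{27} = 24, t_{28} = 23, t_{29} = 6, t_{30} = 13, t_{31} = 21, t_{32} = 9, t_{33} = 27, t_{34} = 0, t_{35} = 22, t_{36} = 26.
The sequence repeats with period 36.

36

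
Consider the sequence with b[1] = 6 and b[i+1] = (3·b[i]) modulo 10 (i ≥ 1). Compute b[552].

We have b[1] = 6; b[2] = 8; b[3] = 4; b[4] = 2; b[5] = 6.
The sequence repeats with period 4.
So b[552] = b[1 + ((552-1) mod 4)] = b[4] = 2.

2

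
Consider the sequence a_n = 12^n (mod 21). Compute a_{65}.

Computing terms: a_0 = 1; a_1 = 12; a_2 = 18; a_3 = 6; a_4 = 9; a_5 = 3; a_6 = 15; a_7 = 12.
Since a_7 = a_1 = 12, the sequence is eventually periodic: after a pre-period of length 1 it cycles with period 6.
For n ≥ 1, a_n depends only on (n - 1) mod 6. (65 - 1) mod 6 = 4, so a_{65} = a_5 = 3.

3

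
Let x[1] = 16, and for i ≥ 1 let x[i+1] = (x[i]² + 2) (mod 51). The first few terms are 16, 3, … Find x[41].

x[1] = 16,  x[2] = 3,  x[3] = 11,  x[4] = 21,  x[5] = 35,  x[6] = 3.
Since x[6] = x[2] = 3, the sequence is eventually periodic: after a pre-period of length 1 it cycles with period 4.
For i ≥ 2, x[i] depends only on (i - 2) mod 4. (41 - 2) mod 4 = 3, so x[41] = x[5] = 35.

35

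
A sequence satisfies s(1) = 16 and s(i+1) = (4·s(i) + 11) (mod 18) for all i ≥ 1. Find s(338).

9

s(1) = 16, s(2) = 3, s(3) = 5, s(4) = 13, s(5) = 9, s(6) = 11, s(7) = 1, s(8) = 15, s(9) = 17, s(10) = 7, s(11) = 3.
Since s(11) = s(2) = 3, the sequence is eventually periodic: after a pre-period of length 1 it cycles with period 9.
For i ≥ 2, s(i) depends only on (i - 2) mod 9. (338 - 2) mod 9 = 3, so s(338) = s(5) = 9.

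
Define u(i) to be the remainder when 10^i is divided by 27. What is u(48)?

u(0) = 1, u(1) = 10, u(2) = 19, u(3) = 1.
Since u(3) = u(0) = 1, the sequence is periodic with period 3.
(48 - 0) mod 3 = 0, so u(48) = u(0) = 1.

1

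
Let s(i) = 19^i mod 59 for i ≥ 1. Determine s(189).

45

Computing terms: s(1) = 19; s(2) = 7; s(3) = 15; s(4) = 49; s(5) = 46; s(6) = 48; s(7) = 27; s(8) = 41; s(9) = 12; s(10) = 51; s(11) = 25; s(12) = 3; s(13) = 57; s(14) = 21; s(15) = 45; s(16) = 29; s(17) = 20; s(18) = 26; s(19) = 22; s(20) = 5; s(21) = 36; s(22) = 35; s(23) = 16; s(24) = 9; s(25) = 53; s(26) = 4; s(27) = 17; s(28) = 28; s(29) = 1; s(30) = 19.
Since s(30) = s(1) = 19, the sequence is periodic with period 29.
(189 - 1) mod 29 = 14, so s(189) = s(15) = 45.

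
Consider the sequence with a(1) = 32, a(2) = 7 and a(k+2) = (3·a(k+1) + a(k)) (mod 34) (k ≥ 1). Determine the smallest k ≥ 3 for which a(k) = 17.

Listing terms: a(1) = 32,  a(2) = 7,  a(3) = 19,  a(4) = 30,  a(5) = 7,  a(6) = 17,  a(7) = 24,  a(8) = 21,  a(9) = 19,  a(10) = 10,  a(11) = 15,  a(12) = 21,  a(13) = 10,  a(14) = 17,  a(15) = 27,  a(16) = 30,  a(17) = 15,  a(18) = 7,  a(19) = 2,  a(20) = 13,  a(21) = 7,  a(22) = 0,  a(23) = 7,  a(24) = 21,  a(25) = 2,  a(26) = 27,  a(27) = 15,  a(28) = 4,  a(29) = 27,  a(30) = 17,  a(31) = 10,  a(32) = 13,  a(33) = 15,  a(34) = 24,  a(35) = 19,  a(36) = 13,  a(37) = 24,  a(38) = 17,  a(39) = 7,  a(40) = 4,  a(41) = 19,  a(42) = 27,  a(43) = 32,  a(44) = 21,  a(45) = 27,  a(46) = 0,  a(47) = 27,  a(48) = 13,  a(49) = 32,  a(50) = 7.
The sequence repeats with period 48.
The value 17 first appears (with k ≥ 3) at a(6).

6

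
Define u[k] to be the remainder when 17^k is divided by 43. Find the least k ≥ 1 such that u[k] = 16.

u[0] = 1,  u[1] = 17,  u[2] = 31,  u[3] = 11,  u[4] = 15,  u[5] = 40,  u[6] = 35,  u[7] = 36,  u[8] = 10,  u[9] = 41,  u[10] = 9,  u[11] = 24,  u[12] = 21,  u[13] = 13,  u[14] = 6,  u[15] = 16,  u[16] = 14,  u[17] = 23,  u[18] = 4,  u[19] = 25,  u[20] = 38,  u[21] = 1.
The sequence repeats with period 21.
The value 16 first appears (with k ≥ 1) at u[15].

15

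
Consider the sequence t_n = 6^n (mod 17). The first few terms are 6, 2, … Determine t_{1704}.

We have t_1 = 6,  t_2 = 2,  t_3 = 12,  t_4 = 4,  t_5 = 7,  t_6 = 8,  t_7 = 14,  t_8 = 16,  t_9 = 11,  t_{10} = 15,  t_{11} = 5,  t_{12} = 13,  t_{13} = 10,  t_{14} = 9,  t_{15} = 3,  t_{16} = 1,  t_{17} = 6.
The sequence repeats with period 16.
So t_{1704} = t_{1 + ((1704-1) mod 16)} = t_8 = 16.

16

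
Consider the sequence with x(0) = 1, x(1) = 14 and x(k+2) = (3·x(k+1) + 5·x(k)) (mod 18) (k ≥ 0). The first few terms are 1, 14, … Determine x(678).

Listing terms: x(0) = 1, x(1) = 14, x(2) = 11, x(3) = 13, x(4) = 4, x(5) = 5, x(6) = 17, x(7) = 4, x(8) = 7, x(9) = 5, x(10) = 14, x(11) = 13, x(12) = 1, x(13) = 14.
Since (x(12), x(13)) = (x(0), x(1)) = (1, 14) (two consecutive terms determine the rest), the sequence is periodic with period 12.
So x(678) = x(0 + ((678-0) mod 12)) = x(6) = 17.

17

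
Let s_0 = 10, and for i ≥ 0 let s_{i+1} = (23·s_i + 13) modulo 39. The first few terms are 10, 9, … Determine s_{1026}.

We have s_0 = 10,  s_1 = 9,  s_2 = 25,  s_3 = 3,  s_4 = 4,  s_5 = 27,  s_6 = 10.
Since s_6 = s_0 = 10, the sequence is periodic with period 6.
(1026 - 0) mod 6 = 0, so s_{1026} = s_0 = 10.

10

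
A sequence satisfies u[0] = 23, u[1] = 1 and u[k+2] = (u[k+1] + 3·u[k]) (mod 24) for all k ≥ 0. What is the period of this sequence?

6

Listing terms: u[0] = 23; u[1] = 1; u[2] = 22; u[3] = 1; u[4] = 19; u[5] = 22; u[6] = 7; u[7] = 1; u[8] = 22.
Since (u[7], u[8]) = (u[1], u[2]) = (1, 22) (two consecutive terms determine the rest), the sequence is eventually periodic: after a pre-period of length 1 it cycles with period 6.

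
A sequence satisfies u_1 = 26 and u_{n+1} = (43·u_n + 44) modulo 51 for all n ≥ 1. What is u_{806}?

We have u_1 = 26; u_2 = 40; u_3 = 30; u_4 = 8; u_5 = 31; u_6 = 0; u_7 = 44; u_8 = 49; u_9 = 9; u_{10} = 23; u_{11} = 13; u_{12} = 42; u_{13} = 14; u_{14} = 34; u_{15} = 27; u_{16} = 32; u_{17} = 43; u_{18} = 6; u_{19} = 47; u_{20} = 25; u_{21} = 48; u_{22} = 17; u_{23} = 10; u_{24} = 15; u_{25} = 26.
Since u_{25} = u_1 = 26, the sequence is periodic with period 24.
(806 - 1) mod 24 = 13, so u_{806} = u_{14} = 34.

34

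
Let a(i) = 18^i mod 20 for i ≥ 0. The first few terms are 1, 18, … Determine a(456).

16

a(0) = 1; a(1) = 18; a(2) = 4; a(3) = 12; a(4) = 16; a(5) = 8; a(6) = 4.
Since a(6) = a(2) = 4, the sequence is eventually periodic: after a pre-period of length 2 it cycles with period 4.
For i ≥ 2, a(i) depends only on (i - 2) mod 4. (456 - 2) mod 4 = 2, so a(456) = a(4) = 16.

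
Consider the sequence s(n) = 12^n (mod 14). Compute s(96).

8

s(1) = 12, s(2) = 4, s(3) = 6, s(4) = 2, s(5) = 10, s(6) = 8, s(7) = 12.
The sequence repeats with period 6.
(96 - 1) mod 6 = 5, so s(96) = s(6) = 8.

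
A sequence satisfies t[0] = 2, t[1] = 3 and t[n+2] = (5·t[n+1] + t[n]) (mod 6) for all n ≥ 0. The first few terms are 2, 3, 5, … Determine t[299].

Computing terms: t[0] = 2,  t[1] = 3,  t[2] = 5,  t[3] = 4,  t[4] = 1,  t[5] = 3,  t[6] = 4,  t[7] = 5,  t[8] = 5,  t[9] = 0,  t[10] = 5,  t[11] = 1,  t[12] = 4,  t[13] = 3,  t[14] = 1,  t[15] = 2,  t[16] = 5,  t[17] = 3,  t[18] = 2,  t[19] = 1,  t[20] = 1,  t[21] = 0,  t[22] = 1,  t[23] = 5,  t[24] = 2,  t[25] = 3.
The sequence repeats with period 24.
So t[299] = t[0 + ((299-0) mod 24)] = t[11] = 1.

1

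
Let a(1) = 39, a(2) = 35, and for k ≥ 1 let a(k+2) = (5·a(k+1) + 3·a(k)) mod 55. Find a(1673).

39

a(1) = 39; a(2) = 35; a(3) = 17; a(4) = 25; a(5) = 11; a(6) = 20; a(7) = 23; a(8) = 10; a(9) = 9; a(10) = 20; a(11) = 17; a(12) = 35; a(13) = 6; a(14) = 25; a(15) = 33; a(16) = 20; a(17) = 34; a(18) = 10; a(19) = 42; a(20) = 20; a(21) = 6; a(22) = 35; a(23) = 28; a(24) = 25; a(25) = 44; a(26) = 20; a(27) = 12; a(28) = 10; a(29) = 31; a(30) = 20; a(31) = 28; a(32) = 35; a(33) = 39; a(34) = 25; a(35) = 22; a(36) = 20; a(37) = 1; a(38) = 10; a(39) = 53; a(40) = 20; a(41) = 39; a(42) = 35.
The sequence repeats with period 40.
(1673 - 1) mod 40 = 32, so a(1673) = a(33) = 39.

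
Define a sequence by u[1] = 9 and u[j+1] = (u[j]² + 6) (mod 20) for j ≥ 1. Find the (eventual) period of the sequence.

Listing terms: u[1] = 9, u[2] = 7, u[3] = 15, u[4] = 11, u[5] = 7.
Since u[5] = u[2] = 7, the sequence is eventually periodic: after a pre-period of length 1 it cycles with period 3.

3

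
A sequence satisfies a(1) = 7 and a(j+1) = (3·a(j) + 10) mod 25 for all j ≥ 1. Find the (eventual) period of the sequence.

20

We have a(1) = 7,  a(2) = 6,  a(3) = 3,  a(4) = 19,  a(5) = 17,  a(6) = 11,  a(7) = 18,  a(8) = 14,  a(9) = 2,  a(10) = 16,  a(11) = 8,  a(12) = 9,  a(13) = 12,  a(14) = 21,  a(15) = 23,  a(16) = 4,  a(17) = 22,  a(18) = 1,  a(19) = 13,  a(20) = 24,  a(21) = 7.
The sequence repeats with period 20.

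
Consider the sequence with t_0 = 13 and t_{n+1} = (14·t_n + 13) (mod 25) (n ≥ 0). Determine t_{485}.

10

We have t_0 = 13; t_1 = 20; t_2 = 18; t_3 = 15; t_4 = 23; t_5 = 10; t_6 = 3; t_7 = 5; t_8 = 8; t_9 = 0; t_{10} = 13.
The sequence repeats with period 10.
(485 - 0) mod 10 = 5, so t_{485} = t_5 = 10.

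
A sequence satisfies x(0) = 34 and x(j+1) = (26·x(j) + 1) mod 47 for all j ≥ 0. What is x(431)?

x(0) = 34, x(1) = 39, x(2) = 28, x(3) = 24, x(4) = 14, x(5) = 36, x(6) = 44, x(7) = 17, x(8) = 20, x(9) = 4, x(10) = 11, x(11) = 5, x(12) = 37, x(13) = 23, x(14) = 35, x(15) = 18, x(16) = 46, x(17) = 22, x(18) = 9, x(19) = 0, x(20) = 1, x(21) = 27, x(22) = 45, x(23) = 43, x(24) = 38, x(25) = 2, x(26) = 6, x(27) = 16, x(28) = 41, x(29) = 33, x(30) = 13, x(31) = 10, x(32) = 26, x(33) = 19, x(34) = 25, x(35) = 40, x(36) = 7, x(37) = 42, x(38) = 12, x(39) = 31, x(40) = 8, x(41) = 21, x(42) = 30, x(43) = 29, x(44) = 3, x(45) = 32, x(46) = 34.
The sequence repeats with period 46.
So x(431) = x(0 + ((431-0) mod 46)) = x(17) = 22.

22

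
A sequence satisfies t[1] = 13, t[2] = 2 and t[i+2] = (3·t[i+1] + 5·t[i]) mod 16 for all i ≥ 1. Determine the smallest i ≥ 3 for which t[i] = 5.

t[1] = 13,  t[2] = 2,  t[3] = 7,  t[4] = 15,  t[5] = 0,  t[6] = 11,  t[7] = 1,  t[8] = 10,  t[9] = 3,  t[10] = 11,  t[11] = 0,  t[12] = 7,  t[13] = 5,  t[14] = 2,  t[15] = 15,  t[16] = 7,  t[17] = 0,  t[18] = 3,  t[19] = 9,  t[20] = 10,  t[21] = 11,  t[22] = 3,  t[23] = 0,  t[24] = 15,  t[25] = 13,  t[26] = 2.
The sequence repeats with period 24.
The value 5 first appears (with i ≥ 3) at t[13].

13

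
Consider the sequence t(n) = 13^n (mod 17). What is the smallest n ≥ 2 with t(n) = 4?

Listing terms: t(1) = 13; t(2) = 16; t(3) = 4; t(4) = 1; t(5) = 13.
The sequence repeats with period 4.
The value 4 first appears (with n ≥ 2) at t(3).

3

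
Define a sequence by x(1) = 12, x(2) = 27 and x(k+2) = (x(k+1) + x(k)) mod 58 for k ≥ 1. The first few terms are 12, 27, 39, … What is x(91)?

44

We have x(1) = 12, x(2) = 27, x(3) = 39, x(4) = 8, x(5) = 47, x(6) = 55, x(7) = 44, x(8) = 41, x(9) = 27, x(10) = 10, x(11) = 37, x(12) = 47, x(13) = 26, x(14) = 15, x(15) = 41, x(16) = 56, x(17) = 39, x(18) = 37, x(19) = 18, x(20) = 55, x(21) = 15, x(22) = 12, x(23) = 27.
Since (x(22), x(23)) = (x(1), x(2)) = (12, 27) (two consecutive terms determine the rest), the sequence is periodic with period 21.
So x(91) = x(1 + ((91-1) mod 21)) = x(7) = 44.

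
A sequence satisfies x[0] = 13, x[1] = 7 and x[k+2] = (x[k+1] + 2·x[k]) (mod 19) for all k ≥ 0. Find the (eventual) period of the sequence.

18

Computing terms: x[0] = 13; x[1] = 7; x[2] = 14; x[3] = 9; x[4] = 18; x[5] = 17; x[6] = 15; x[7] = 11; x[8] = 3; x[9] = 6; x[10] = 12; x[11] = 5; x[12] = 10; x[13] = 1; x[14] = 2; x[15] = 4; x[16] = 8; x[17] = 16; x[18] = 13; x[19] = 7.
Since (x[18], x[19]) = (x[0], x[1]) = (13, 7) (two consecutive terms determine the rest), the sequence is periodic with period 18.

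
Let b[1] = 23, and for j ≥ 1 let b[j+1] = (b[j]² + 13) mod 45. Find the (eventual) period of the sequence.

b[1] = 23, b[2] = 2, b[3] = 17, b[4] = 32, b[5] = 2.
Since b[5] = b[2] = 2, the sequence is eventually periodic: after a pre-period of length 1 it cycles with period 3.

3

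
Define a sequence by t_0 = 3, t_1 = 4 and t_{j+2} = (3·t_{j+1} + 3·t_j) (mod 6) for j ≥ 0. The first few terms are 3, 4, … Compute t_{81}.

3

We have t_0 = 3; t_1 = 4; t_2 = 3; t_3 = 3; t_4 = 0; t_5 = 3; t_6 = 3.
Since (t_5, t_6) = (t_2, t_3) = (3, 3) (two consecutive terms determine the rest), the sequence is eventually periodic: after a pre-period of length 2 it cycles with period 3.
For j ≥ 2, t_j depends only on (j - 2) mod 3. (81 - 2) mod 3 = 1, so t_{81} = t_3 = 3.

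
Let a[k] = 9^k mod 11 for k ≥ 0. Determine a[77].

4

Listing terms: a[0] = 1, a[1] = 9, a[2] = 4, a[3] = 3, a[4] = 5, a[5] = 1.
The sequence repeats with period 5.
(77 - 0) mod 5 = 2, so a[77] = a[2] = 4.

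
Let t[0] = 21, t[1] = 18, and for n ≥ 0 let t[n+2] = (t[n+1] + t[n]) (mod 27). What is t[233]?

Listing terms: t[0] = 21,  t[1] = 18,  t[2] = 12,  t[3] = 3,  t[4] = 15,  t[5] = 18,  t[6] = 6,  t[7] = 24,  t[8] = 3,  t[9] = 0,  t[10] = 3,  t[11] = 3,  t[12] = 6,  t[13] = 9,  t[14] = 15,  t[15] = 24,  t[16] = 12,  t[17] = 9,  t[18] = 21,  t[19] = 3,  t[20] = 24,  t[21] = 0,  t[22] = 24,  t[23] = 24,  t[24] = 21,  t[25] = 18.
Since (t[24], t[25]) = (t[0], t[1]) = (21, 18) (two consecutive terms determine the rest), the sequence is periodic with period 24.
(233 - 0) mod 24 = 17, so t[233] = t[17] = 9.

9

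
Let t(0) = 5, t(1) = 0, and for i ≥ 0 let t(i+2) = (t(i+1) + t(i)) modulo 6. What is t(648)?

5

Computing terms: t(0) = 5; t(1) = 0; t(2) = 5; t(3) = 5; t(4) = 4; t(5) = 3; t(6) = 1; t(7) = 4; t(8) = 5; t(9) = 3; t(10) = 2; t(11) = 5; t(12) = 1; t(13) = 0; t(14) = 1; t(15) = 1; t(16) = 2; t(17) = 3; t(18) = 5; t(19) = 2; t(20) = 1; t(21) = 3; t(22) = 4; t(23) = 1; t(24) = 5; t(25) = 0.
Since (t(24), t(25)) = (t(0), t(1)) = (5, 0) (two consecutive terms determine the rest), the sequence is periodic with period 24.
(648 - 0) mod 24 = 0, so t(648) = t(0) = 5.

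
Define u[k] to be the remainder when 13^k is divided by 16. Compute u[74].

Computing terms: u[0] = 1,  u[1] = 13,  u[2] = 9,  u[3] = 5,  u[4] = 1.
Since u[4] = u[0] = 1, the sequence is periodic with period 4.
(74 - 0) mod 4 = 2, so u[74] = u[2] = 9.

9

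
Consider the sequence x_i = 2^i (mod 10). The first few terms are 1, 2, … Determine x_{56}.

Computing terms: x_0 = 1; x_1 = 2; x_2 = 4; x_3 = 8; x_4 = 6; x_5 = 2.
Since x_5 = x_1 = 2, the sequence is eventually periodic: after a pre-period of length 1 it cycles with period 4.
For i ≥ 1, x_i depends only on (i - 1) mod 4. (56 - 1) mod 4 = 3, so x_{56} = x_4 = 6.

6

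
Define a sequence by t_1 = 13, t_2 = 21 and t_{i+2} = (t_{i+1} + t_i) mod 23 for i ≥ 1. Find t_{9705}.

12

We have t_1 = 13,  t_2 = 21,  t_3 = 11,  t_4 = 9,  t_5 = 20,  t_6 = 6,  t_7 = 3,  t_8 = 9,  t_9 = 12,  t_{10} = 21,  t_{11} = 10,  t_{12} = 8,  t_{13} = 18,  t_{14} = 3,  t_{15} = 21,  t_{16} = 1,  t_{17} = 22,  t_{18} = 0,  t_{19} = 22,  t_{20} = 22,  t_{21} = 21,  t_{22} = 20,  t_{23} = 18,  t_{24} = 15,  t_{25} = 10,  t_{26} = 2,  t_{27} = 12,  t_{28} = 14,  t_{29} = 3,  t_{30} = 17,  t_{31} = 20,  t_{32} = 14,  t_{33} = 11,  t_{34} = 2,  t_{35} = 13,  t_{36} = 15,  t_{37} = 5,  t_{38} = 20,  t_{39} = 2,  t_{40} = 22,  t_{41} = 1,  t_{42} = 0,  t_{43} = 1,  t_{44} = 1,  t_{45} = 2,  t_{46} = 3,  t_{47} = 5,  t_{48} = 8,  t_{49} = 13,  t_{50} = 21.
The sequence repeats with period 48.
(9705 - 1) mod 48 = 8, so t_{9705} = t_9 = 12.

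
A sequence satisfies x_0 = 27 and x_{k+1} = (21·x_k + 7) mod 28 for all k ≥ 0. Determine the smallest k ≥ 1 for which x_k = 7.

x_0 = 27, x_1 = 14, x_2 = 21, x_3 = 0, x_4 = 7, x_5 = 14.
Since x_5 = x_1 = 14, the sequence is eventually periodic: after a pre-period of length 1 it cycles with period 4.
The value 7 first appears (with k ≥ 1) at x_4.

4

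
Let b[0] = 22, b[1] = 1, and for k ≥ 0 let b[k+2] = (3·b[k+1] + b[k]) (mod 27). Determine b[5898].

We have b[0] = 22, b[1] = 1, b[2] = 25, b[3] = 22, b[4] = 10, b[5] = 25, b[6] = 4, b[7] = 10, b[8] = 7, b[9] = 4, b[10] = 19, b[11] = 7, b[12] = 13, b[13] = 19, b[14] = 16, b[15] = 13, b[16] = 1, b[17] = 16, b[18] = 22, b[19] = 1.
Since (b[18], b[19]) = (b[0], b[1]) = (22, 1) (two consecutive terms determine the rest), the sequence is periodic with period 18.
So b[5898] = b[0 + ((5898-0) mod 18)] = b[12] = 13.

13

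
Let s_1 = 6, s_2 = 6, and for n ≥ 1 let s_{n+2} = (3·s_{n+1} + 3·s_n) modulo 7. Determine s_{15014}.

1

s_1 = 6; s_2 = 6; s_3 = 1; s_4 = 0; s_5 = 3; s_6 = 2; s_7 = 1; s_8 = 2; s_9 = 2; s_{10} = 5; s_{11} = 0; s_{12} = 1; s_{13} = 3; s_{14} = 5; s_{15} = 3; s_{16} = 3; s_{17} = 4; s_{18} = 0; s_{19} = 5; s_{20} = 1; s_{21} = 4; s_{22} = 1; s_{23} = 1; s_{24} = 6; s_{25} = 0; s_{26} = 4; s_{27} = 5; s_{28} = 6; s_{29} = 5; s_{30} = 5; s_{31} = 2; s_{32} = 0; s_{33} = 6; s_{34} = 4; s_{35} = 2; s_{36} = 4; s_{37} = 4; s_{38} = 3; s_{39} = 0; s_{40} = 2; s_{41} = 6; s_{42} = 3; s_{43} = 6; s_{44} = 6.
Since (s_{43}, s_{44}) = (s_1, s_2) = (6, 6) (two consecutive terms determine the rest), the sequence is periodic with period 42.
So s_{15014} = s_{1 + ((15014-1) mod 42)} = s_{20} = 1.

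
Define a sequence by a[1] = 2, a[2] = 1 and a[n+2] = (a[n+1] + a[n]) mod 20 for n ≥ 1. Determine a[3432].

Listing terms: a[1] = 2; a[2] = 1; a[3] = 3; a[4] = 4; a[5] = 7; a[6] = 11; a[7] = 18; a[8] = 9; a[9] = 7; a[10] = 16; a[11] = 3; a[12] = 19; a[13] = 2; a[14] = 1.
The sequence repeats with period 12.
(3432 - 1) mod 12 = 11, so a[3432] = a[12] = 19.

19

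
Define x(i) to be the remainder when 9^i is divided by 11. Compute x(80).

1

We have x(0) = 1,  x(1) = 9,  x(2) = 4,  x(3) = 3,  x(4) = 5,  x(5) = 1.
The sequence repeats with period 5.
(80 - 0) mod 5 = 0, so x(80) = x(0) = 1.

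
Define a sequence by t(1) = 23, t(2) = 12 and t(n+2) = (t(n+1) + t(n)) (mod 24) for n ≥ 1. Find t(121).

23

We have t(1) = 23, t(2) = 12, t(3) = 11, t(4) = 23, t(5) = 10, t(6) = 9, t(7) = 19, t(8) = 4, t(9) = 23, t(10) = 3, t(11) = 2, t(12) = 5, t(13) = 7, t(14) = 12, t(15) = 19, t(16) = 7, t(17) = 2, t(18) = 9, t(19) = 11, t(20) = 20, t(21) = 7, t(22) = 3, t(23) = 10, t(24) = 13, t(25) = 23, t(26) = 12.
The sequence repeats with period 24.
So t(121) = t(1 + ((121-1) mod 24)) = t(1) = 23.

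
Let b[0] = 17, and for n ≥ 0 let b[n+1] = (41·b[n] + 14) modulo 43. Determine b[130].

Listing terms: b[0] = 17; b[1] = 23; b[2] = 11; b[3] = 35; b[4] = 30; b[5] = 40; b[6] = 20; b[7] = 17.
The sequence repeats with period 7.
So b[130] = b[0 + ((130-0) mod 7)] = b[4] = 30.

30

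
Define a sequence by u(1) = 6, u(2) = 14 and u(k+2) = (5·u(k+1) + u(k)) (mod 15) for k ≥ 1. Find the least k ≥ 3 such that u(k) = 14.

We have u(1) = 6,  u(2) = 14,  u(3) = 1,  u(4) = 4,  u(5) = 6,  u(6) = 4,  u(7) = 11,  u(8) = 14,  u(9) = 6,  u(10) = 14.
Since (u(9), u(10)) = (u(1), u(2)) = (6, 14) (two consecutive terms determine the rest), the sequence is periodic with period 8.
The value 14 first appears (with k ≥ 3) at u(8).

8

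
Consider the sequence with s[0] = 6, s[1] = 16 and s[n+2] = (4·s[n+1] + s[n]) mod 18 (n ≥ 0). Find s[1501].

2

We have s[0] = 6,  s[1] = 16,  s[2] = 16,  s[3] = 8,  s[4] = 12,  s[5] = 2,  s[6] = 2,  s[7] = 10,  s[8] = 6,  s[9] = 16.
The sequence repeats with period 8.
So s[1501] = s[0 + ((1501-0) mod 8)] = s[5] = 2.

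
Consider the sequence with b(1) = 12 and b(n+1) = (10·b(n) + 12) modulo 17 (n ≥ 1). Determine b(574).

15

Listing terms: b(1) = 12; b(2) = 13; b(3) = 6; b(4) = 4; b(5) = 1; b(6) = 5; b(7) = 11; b(8) = 3; b(9) = 8; b(10) = 7; b(11) = 14; b(12) = 16; b(13) = 2; b(14) = 15; b(15) = 9; b(16) = 0; b(17) = 12.
Since b(17) = b(1) = 12, the sequence is periodic with period 16.
So b(574) = b(1 + ((574-1) mod 16)) = b(14) = 15.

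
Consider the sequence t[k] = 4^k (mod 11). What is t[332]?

Computing terms: t[0] = 1,  t[1] = 4,  t[2] = 5,  t[3] = 9,  t[4] = 3,  t[5] = 1.
Since t[5] = t[0] = 1, the sequence is periodic with period 5.
So t[332] = t[0 + ((332-0) mod 5)] = t[2] = 5.

5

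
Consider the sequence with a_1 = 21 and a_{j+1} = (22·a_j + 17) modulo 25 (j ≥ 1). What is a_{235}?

10

We have a_1 = 21; a_2 = 4; a_3 = 5; a_4 = 2; a_5 = 11; a_6 = 9; a_7 = 15; a_8 = 22; a_9 = 1; a_{10} = 14; a_{11} = 0; a_{12} = 17; a_{13} = 16; a_{14} = 19; a_{15} = 10; a_{16} = 12; a_{17} = 6; a_{18} = 24; a_{19} = 20; a_{20} = 7; a_{21} = 21.
Since a_{21} = a_1 = 21, the sequence is periodic with period 20.
So a_{235} = a_{1 + ((235-1) mod 20)} = a_{15} = 10.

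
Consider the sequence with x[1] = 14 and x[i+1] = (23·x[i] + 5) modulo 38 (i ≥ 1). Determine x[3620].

23

Listing terms: x[1] = 14,  x[2] = 23,  x[3] = 2,  x[4] = 13,  x[5] = 0,  x[6] = 5,  x[7] = 6,  x[8] = 29,  x[9] = 26,  x[10] = 33,  x[11] = 4,  x[12] = 21,  x[13] = 32,  x[14] = 19,  x[15] = 24,  x[16] = 25,  x[17] = 10,  x[18] = 7,  x[19] = 14.
The sequence repeats with period 18.
So x[3620] = x[1 + ((3620-1) mod 18)] = x[2] = 23.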